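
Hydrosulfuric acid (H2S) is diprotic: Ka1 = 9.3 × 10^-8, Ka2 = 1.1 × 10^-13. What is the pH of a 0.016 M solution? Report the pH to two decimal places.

pH = 4.41

Since Ka1 ≫ Ka2, the first ionization dominates [H+].
Ka1 = x²/(0.016 − x) = 9.3 × 10^-8
x ≈ √(9.3 × 10^-8 × 0.016) = 3.86 × 10^-5 M
pH = −log(3.86 × 10^-5) = 4.41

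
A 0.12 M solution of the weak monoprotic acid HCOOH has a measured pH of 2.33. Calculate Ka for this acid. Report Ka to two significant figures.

[H+] = 10^(-2.33) = 4.68 × 10^-3 M
At equilibrium [HA] = 0.12 − 4.68 × 10^-3 = 1.15 × 10^-1 M
Ka = [H+][A-]/[HA] = (4.68 × 10^-3)² / 1.15 × 10^-1 = 1.9 × 10^-4

Ka = 1.9 × 10^-4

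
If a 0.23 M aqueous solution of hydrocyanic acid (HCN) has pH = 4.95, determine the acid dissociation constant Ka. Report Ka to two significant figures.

Ka = 5.5 × 10^-10

[H+] = 10^(-4.95) = 1.12 × 10^-5 M
At equilibrium [HA] = 0.23 − 1.12 × 10^-5 = 2.30 × 10^-1 M
Ka = [H+][A-]/[HA] = (1.12 × 10^-5)² / 2.30 × 10^-1 = 5.5 × 10^-10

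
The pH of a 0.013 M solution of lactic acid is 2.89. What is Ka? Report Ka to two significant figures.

Ka = 1.4 × 10^-4

[H+] = 10^(-2.89) = 1.29 × 10^-3 M
At equilibrium [HA] = 0.013 − 1.29 × 10^-3 = 1.17 × 10^-2 M
Ka = [H+][A-]/[HA] = (1.29 × 10^-3)² / 1.17 × 10^-2 = 1.4 × 10^-4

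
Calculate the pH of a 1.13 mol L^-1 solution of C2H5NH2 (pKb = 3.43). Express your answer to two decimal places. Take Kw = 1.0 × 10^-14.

C2H5NH2 + H2O ⇌ C2H5NH3+ + OH-
Kb = 10^(−3.43) = 3.72 × 10^-4
Let x = [OH-] at equilibrium. Kb = x²/(1.13 − x).
Neglecting x in the denominator: x = √(3.72 × 10^-4 × 1.13) = 2.05 × 10^-2 M
pOH = −log(2.05 × 10^-2) = 1.69; pH = 14.00 − 1.69 = 12.31

pH = 12.31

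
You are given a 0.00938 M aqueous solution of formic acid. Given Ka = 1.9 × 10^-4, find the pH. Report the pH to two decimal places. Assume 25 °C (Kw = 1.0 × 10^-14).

HCOOH ⇌ HCOO- + H+
Ka = x²/(0.00938 − x) = 1.9 × 10^-4
The 5% rule fails; solving x² + Ka·x − Ka·C₀ = 0 exactly:
x = (−Ka + √(Ka² + 4·Ka·C₀))/2 = 1.24 × 10^-3 M
pH = −log(1.24 × 10^-3) = 2.91

pH = 2.91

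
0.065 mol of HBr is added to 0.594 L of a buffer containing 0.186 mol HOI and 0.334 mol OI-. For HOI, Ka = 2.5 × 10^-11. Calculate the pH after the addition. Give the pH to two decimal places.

pH = 10.63

Added H+ converts OI- to HOI: HOI → 0.251 mol, OI- → 0.269 mol.
pKa = −log(2.5 × 10^-11) = 10.602
pH = pKa + log(n_OI-/n_HOI) = 10.602 + log(0.269/0.251) = 10.602 + (+0.030)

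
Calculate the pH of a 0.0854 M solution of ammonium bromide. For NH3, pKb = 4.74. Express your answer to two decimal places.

pH = 5.16

NH4+ is the conjugate acid of the weak base NH3.
Kb = 10^(−4.74) = 1.82 × 10^-5
Ka = Kw/Kb = 1.0×10^-14 / 1.82 × 10^-5 = 5.49 × 10^-10
Ka = x²/(0.0854 − x) = 5.49 × 10^-10
Since Ka ≪ C₀, x ≈ √(Ka·C₀) = 6.85 × 10^-6 M.
pH = −log[H+] = −log(6.85 × 10^-6) = 5.16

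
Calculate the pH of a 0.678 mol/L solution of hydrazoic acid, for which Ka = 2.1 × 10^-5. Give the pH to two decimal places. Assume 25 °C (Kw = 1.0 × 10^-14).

HN3 ⇌ N3- + H+
From the ICE table, Ka = x²/(0.678 − x) = 2.1 × 10^-5.
Since Ka ≪ C₀, x ≈ √(Ka·C₀) = 3.77 × 10^-3 M.
Check: 0.56% ionized — well under 5%, approximation valid.
pH = −log(3.77 × 10^-3) = 2.42

pH = 2.42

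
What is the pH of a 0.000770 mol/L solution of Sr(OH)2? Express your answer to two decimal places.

Sr(OH)2 is a strong base (each formula unit releases 2 OH-); [OH-] = 0.00154 M.
pOH = -log(0.00154) = 2.81
pH = 14.00 - 2.81 = 11.19

pH = 11.19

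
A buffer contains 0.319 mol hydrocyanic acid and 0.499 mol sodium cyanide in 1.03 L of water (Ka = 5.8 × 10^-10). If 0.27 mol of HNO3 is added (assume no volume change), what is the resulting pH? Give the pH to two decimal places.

pH = 8.83

After neutralization: n(HCN) = 0.589 mol, n(CN-) = 0.229 mol.
pKa = −log(5.8 × 10^-10) = 9.237
Henderson–Hasselbalch with mole ratio 0.229/0.589: pH = 9.237 + (-0.410)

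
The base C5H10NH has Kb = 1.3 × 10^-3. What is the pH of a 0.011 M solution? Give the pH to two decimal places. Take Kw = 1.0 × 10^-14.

C5H10NH + H2O ⇌ C5H10NH2+ + OH-
Kb = x²/(0.011 − x) = 1.3 × 10^-3
x is not negligible relative to C₀; solve x² + 0.0013·x − 1.43e-05 = 0.
x = [−0.0013 + √(0.0013² + 5.72e-05)]/2 = 3.19 × 10^-3 M
pOH = −log(3.19 × 10^-3) = 2.50; pH = 14.00 − 2.50 = 11.50

pH = 11.50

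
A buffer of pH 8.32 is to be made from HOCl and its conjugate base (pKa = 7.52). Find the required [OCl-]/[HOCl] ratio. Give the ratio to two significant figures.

ratio = 6.3

pH = pKa + log(r) ⇒ log(r) = 8.32 − 7.52 = +0.80
r = [OCl-]/[HOCl] = 10^(+0.80) = 6.31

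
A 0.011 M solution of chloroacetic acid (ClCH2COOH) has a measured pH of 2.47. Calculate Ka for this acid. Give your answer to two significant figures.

[H+] = 10^(-2.47) = 3.39 × 10^-3 M
At equilibrium [HA] = 0.011 − 3.39 × 10^-3 = 7.61 × 10^-3 M
Ka = [H+][A-]/[HA] = (3.39 × 10^-3)² / 7.61 × 10^-3 = 1.5 × 10^-3

Ka = 1.5 × 10^-3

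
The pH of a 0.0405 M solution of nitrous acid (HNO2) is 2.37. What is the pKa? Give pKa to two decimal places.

pKa = 3.30

[H+] = 10^(-2.37) = 4.27 × 10^-3 M
At equilibrium [HA] = 0.0405 − 4.27 × 10^-3 = 3.62 × 10^-2 M
Ka = [H+][A-]/[HA] = (4.27 × 10^-3)² / 3.62 × 10^-2 = 5.04 × 10^-4
pKa = -log(5.04 × 10^-4) = 3.30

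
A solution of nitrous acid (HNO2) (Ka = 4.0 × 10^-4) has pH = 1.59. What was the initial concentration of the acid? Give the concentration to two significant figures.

[H+] = 10^(-1.59) = 2.57 × 10^-2 M = x
Ka = x²/(C₀ − x) ⇒ C₀ = x + x²/Ka
C₀ = 2.57 × 10^-2 + (2.57 × 10^-2)²/(4.0 × 10^-4) = 1.68 M

C₀ = 1.7 M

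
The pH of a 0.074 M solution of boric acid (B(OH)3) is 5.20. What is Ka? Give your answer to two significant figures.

Ka = 5.4 × 10^-10

[H+] = 10^(-5.20) = 6.31 × 10^-6 M
At equilibrium [HA] = 0.074 − 6.31 × 10^-6 = 7.40 × 10^-2 M
Ka = [H+][A-]/[HA] = (6.31 × 10^-6)² / 7.40 × 10^-2 = 5.4 × 10^-10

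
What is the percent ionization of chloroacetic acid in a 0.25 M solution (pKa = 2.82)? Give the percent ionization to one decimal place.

7.5%

ClCH2COOH ⇌ ClCH2COO- + H+; let x = [H+] at equilibrium.
Ka = 10^(−2.82) = 1.51 × 10^-3
Ka = x²/(C₀ − x); solving the quadratic gives x = 1.87 × 10^-2 M.
Fraction ionized = 1.87 × 10^-2 / 0.25 = 0.0748 → 7.5%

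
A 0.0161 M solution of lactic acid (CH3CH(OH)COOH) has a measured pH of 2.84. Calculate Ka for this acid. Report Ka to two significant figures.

Ka = 1.4 × 10^-4

[H+] = 10^(-2.84) = 1.45 × 10^-3 M
At equilibrium [HA] = 0.0161 − 1.45 × 10^-3 = 1.46 × 10^-2 M
Ka = [H+][A-]/[HA] = (1.45 × 10^-3)² / 1.46 × 10^-2 = 1.4 × 10^-4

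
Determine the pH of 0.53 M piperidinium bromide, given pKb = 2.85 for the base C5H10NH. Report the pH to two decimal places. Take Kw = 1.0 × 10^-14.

pH = 5.71

C5H10NH2+ is the conjugate acid of the weak base C5H10NH.
Kb = 10^(−2.85) = 1.41 × 10^-3
Ka = Kw/Kb = 1.0×10^-14 / 1.41 × 10^-3 = 7.09 × 10^-12
From the ICE table, Ka = [H+]²/(0.53 − [H+]) = 7.09 × 10^-12.
Since Ka ≪ C₀, [H+] ≈ √(Ka·C₀) = 1.94 × 10^-6 M.
Check: 0.00037% ionized — well under 5%, approximation valid.
pH = −log[H+] = −log(1.94 × 10^-6) = 5.71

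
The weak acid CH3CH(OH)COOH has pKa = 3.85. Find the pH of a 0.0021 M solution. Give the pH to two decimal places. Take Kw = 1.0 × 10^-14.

pH = 3.32

CH3CH(OH)COOH ⇌ CH3CH(OH)COO- + H+
Ka = 10^(−3.85) = 1.41 × 10^-4
Ka = x²/(0.0021 − x) = 1.41 × 10^-4
x is not negligible relative to C₀; solve x² + 0.000141·x − 2.96e-07 = 0.
x = [−0.000141 + √(0.000141² + 1.18e-06)]/2 = 4.78 × 10^-4 M
pH = −log(4.78 × 10^-4) = 3.32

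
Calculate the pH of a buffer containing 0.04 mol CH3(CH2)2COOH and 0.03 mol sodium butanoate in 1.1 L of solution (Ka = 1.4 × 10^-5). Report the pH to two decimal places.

pH = 4.73

pKa = −log(1.4 × 10^-5) = 4.854
pH = pKa + log([A⁻]/[HA]) = 4.854 + log(0.03/0.04)
pH = 4.854 + (-0.125) = 4.73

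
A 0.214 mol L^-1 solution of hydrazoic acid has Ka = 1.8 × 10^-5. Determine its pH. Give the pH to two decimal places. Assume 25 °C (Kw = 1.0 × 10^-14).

pH = 2.71

HN3 ⇌ N3- + H+
Let x = [H+] at equilibrium. Ka = x²/(0.214 − x).
Assume x ≪ 0.214: x ≈ √(1.8 × 10^-5 × 0.214) = 1.96 × 10^-3 M
pH = −log[H+] = −log(1.96 × 10^-3) = 2.71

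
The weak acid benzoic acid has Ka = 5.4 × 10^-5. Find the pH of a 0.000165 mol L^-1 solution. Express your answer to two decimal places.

pH = 4.15

C6H5COOH ⇌ C6H5COO- + H+
From the ICE table, Ka = x²/(0.000165 − x) = 5.4 × 10^-5.
Here C₀/Ka ≈ 3.06, so the small-x approximation fails. Use the quadratic:
x = (−Ka + √(Ka² + 4·Ka·C₀))/2 = 7.12 × 10^-5 M
pH = −log(7.12 × 10^-5) = 4.15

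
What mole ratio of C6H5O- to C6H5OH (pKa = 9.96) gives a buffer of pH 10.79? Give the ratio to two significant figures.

pH = pKa + log(r) ⇒ log(r) = 10.79 − 9.96 = +0.83
r = [C6H5O-]/[C6H5OH] = 10^(+0.83) = 6.76

ratio = 6.8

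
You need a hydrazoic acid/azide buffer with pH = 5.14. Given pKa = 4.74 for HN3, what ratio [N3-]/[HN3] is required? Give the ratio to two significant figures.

ratio = 2.5

pH = pKa + log(r) ⇒ log(r) = 5.14 − 4.74 = +0.40
r = [N3-]/[HN3] = 10^(+0.40) = 2.51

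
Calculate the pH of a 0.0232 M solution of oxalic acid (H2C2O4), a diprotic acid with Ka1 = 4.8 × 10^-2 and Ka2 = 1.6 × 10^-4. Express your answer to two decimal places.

Ka1 ≫ Ka2, so treat the first dissociation as the only significant source of H+.
Ka1 = x²/(0.0232 − x) = 4.8 × 10^-2
Solving the quadratic: x = (−Ka1 + √(Ka1² + 4·Ka1·C₀))/2 = 1.71 × 10^-2 M
pH = −log(1.71 × 10^-2) = 1.77

pH = 1.77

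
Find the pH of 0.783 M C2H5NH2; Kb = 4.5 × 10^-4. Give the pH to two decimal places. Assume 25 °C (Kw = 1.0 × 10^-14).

C2H5NH2 + H2O ⇌ C2H5NH3+ + OH-
Kb = [OH-]²/(0.783 − [OH-]) = 4.5 × 10^-4
Assume [OH-] ≪ 0.783: [OH-] ≈ √(4.5 × 10^-4 × 0.783) = 1.88 × 10^-2 M
([OH-]/C₀ = 2.4% < 5%, so the approximation holds.)
pOH = 1.73, so pH = 14.00 − pOH = 12.27

pH = 12.27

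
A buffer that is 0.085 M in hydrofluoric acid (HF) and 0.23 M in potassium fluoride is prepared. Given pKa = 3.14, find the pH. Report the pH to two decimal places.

pH = 3.57

pH = pKa + log([A⁻]/[HA]) = 3.14 + log(0.23/0.085)
pH = 3.14 + (+0.432) = 3.57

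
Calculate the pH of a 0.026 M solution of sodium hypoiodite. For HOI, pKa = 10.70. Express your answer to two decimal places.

OI- is the conjugate base of the weak acid HOI.
Ka = 10^(−10.70) = 2.00 × 10^-11
Kb = Kw/Ka = 1.0×10^-14 / 2.00 × 10^-11 = 5.00 × 10^-4
From the ICE table, Kb = [OH-]²/(0.026 − [OH-]) = 5.00 × 10^-4.
[OH-] is not negligible relative to C₀; solve [OH-]² + 0.0005·[OH-] − 1.3e-05 = 0.
[OH-] = (−Kb + √(Kb² + 4·Kb·C₀))/2 = 3.36 × 10^-3 M
pOH = 2.47, so pH = 14.00 − pOH = 11.53

pH = 11.53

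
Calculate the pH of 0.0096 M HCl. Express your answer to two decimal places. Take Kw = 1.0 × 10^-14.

HCl is a strong acid and dissociates completely, so [H+] = 0.0096 M.
pH = -log(0.0096) = 2.02

pH = 2.02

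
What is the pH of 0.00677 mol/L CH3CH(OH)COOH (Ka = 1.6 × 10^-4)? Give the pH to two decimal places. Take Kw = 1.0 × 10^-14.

CH3CH(OH)COOH ⇌ CH3CH(OH)COO- + H+
From the ICE table, Ka = [H+]²/(0.00677 − [H+]) = 1.6 × 10^-4.
The 5% rule fails; solving [H+]² + Ka·[H+] − Ka·C₀ = 0 exactly:
[H+] = (−Ka + √(Ka² + 4·Ka·C₀))/2 = 9.64 × 10^-4 M
pH = −log(9.64 × 10^-4) = 3.02

pH = 3.02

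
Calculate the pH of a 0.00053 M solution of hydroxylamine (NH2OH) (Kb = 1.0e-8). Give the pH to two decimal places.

NH2OH + H2O ⇌ NH3OH+ + OH-
From the ICE table, Kb = x²/(0.00053 − x) = 1.0 × 10^-8.
Assume x ≪ 0.00053: x ≈ √(1.0 × 10^-8 × 0.00053) = 2.30 × 10^-6 M
Check: 0.43% ionized — well under 5%, approximation valid.
pOH = 5.64, so pH = 14.00 − pOH = 8.36

pH = 8.36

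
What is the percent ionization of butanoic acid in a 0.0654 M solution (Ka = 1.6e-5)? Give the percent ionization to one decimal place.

CH3(CH2)2COOH ⇌ CH3(CH2)2COO- + H+; let x = [H+] at equilibrium.
x ≈ √(Ka·C₀) = √(1.6 × 10^-5 × 0.0654) = 1.02 × 10^-3 M
% ionization = x/C₀ × 100% = 1.02 × 10^-3/0.0654 × 100% = 1.6%

1.6%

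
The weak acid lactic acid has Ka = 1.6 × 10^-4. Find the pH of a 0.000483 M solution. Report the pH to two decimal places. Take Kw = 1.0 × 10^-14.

CH3CH(OH)COOH ⇌ CH3CH(OH)COO- + H+
Let x = [H+] at equilibrium. Ka = x²/(0.000483 − x).
x is not negligible relative to C₀; solve x² + 0.00016·x − 7.73e-08 = 0.
x = [−0.00016 + √(0.00016² + 3.09e-07)]/2 = 2.09 × 10^-4 M
pH = −log[H+] = −log(2.09 × 10^-4) = 3.68

pH = 3.68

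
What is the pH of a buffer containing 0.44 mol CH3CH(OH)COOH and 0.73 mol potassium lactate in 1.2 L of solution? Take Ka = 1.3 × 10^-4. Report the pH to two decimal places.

pH = 4.11

pKa = −log(1.3 × 10^-4) = 3.886
pH = pKa + log([A⁻]/[HA]) = 3.886 + log(0.73/0.44)
pH = 3.886 + (+0.220) = 4.11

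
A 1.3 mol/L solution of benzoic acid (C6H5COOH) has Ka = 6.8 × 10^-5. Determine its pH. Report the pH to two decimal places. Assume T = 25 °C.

pH = 2.03

C6H5COOH ⇌ C6H5COO- + H+
Let x = [H+] at equilibrium. Ka = x²/(1.3 − x).
Since Ka ≪ C₀, x ≈ √(Ka·C₀) = 9.40 × 10^-3 M.
pH = −log(9.40 × 10^-3) = 2.03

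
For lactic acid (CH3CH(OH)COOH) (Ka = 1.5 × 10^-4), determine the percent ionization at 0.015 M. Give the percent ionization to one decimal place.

CH3CH(OH)COOH ⇌ CH3CH(OH)COO- + H+; let x = [H+] at equilibrium.
Ka = x²/(C₀ − x); solving the quadratic gives x = 1.43 × 10^-3 M.
Fraction ionized = 1.43 × 10^-3 / 0.015 = 0.0953 → 9.5%

9.5%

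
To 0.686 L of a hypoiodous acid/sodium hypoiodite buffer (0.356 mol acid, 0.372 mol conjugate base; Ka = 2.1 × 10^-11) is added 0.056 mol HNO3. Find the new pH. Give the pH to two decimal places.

pH = 10.56

Added H+ converts OI- to HOI: HOI → 0.412 mol, OI- → 0.316 mol.
pKa = −log(2.1 × 10^-11) = 10.678
Henderson–Hasselbalch with mole ratio 0.316/0.412: pH = 10.678 + (-0.115)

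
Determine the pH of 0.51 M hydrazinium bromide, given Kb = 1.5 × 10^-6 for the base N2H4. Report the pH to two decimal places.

pH = 4.23

N2H5+ is the conjugate acid of the weak base N2H4.
Ka = Kw/Kb = 1.0×10^-14 / 1.5 × 10^-6 = 6.67 × 10^-9
From the ICE table, Ka = x²/(0.51 − x) = 6.67 × 10^-9.
Since Ka ≪ C₀, x ≈ √(Ka·C₀) = 5.83 × 10^-5 M.
(x/C₀ = 0.011% < 5%, so the approximation holds.)
pH = −log[H+] = −log(5.83 × 10^-5) = 4.23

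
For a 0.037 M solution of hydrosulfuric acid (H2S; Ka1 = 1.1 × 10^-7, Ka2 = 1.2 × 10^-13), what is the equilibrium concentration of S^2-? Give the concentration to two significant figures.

1.2 × 10^-13 M

First ionization gives [H+] ≈ [HS-] = 6.38 × 10^-5 M.
Second step: Ka2 = [H+][S^2-]/[HS-] ≈ [S^2-] (since [H+] ≈ [HS-]).
So [S^2-] ≈ Ka2.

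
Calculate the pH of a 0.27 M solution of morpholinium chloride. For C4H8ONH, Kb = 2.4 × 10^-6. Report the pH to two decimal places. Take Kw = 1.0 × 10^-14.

pH = 4.47

C4H8ONH2+ is the conjugate acid of the weak base C4H8ONH.
Ka = Kw/Kb = 1.0×10^-14 / 2.4 × 10^-6 = 4.17 × 10^-9
From the ICE table, Ka = x²/(0.27 − x) = 4.17 × 10^-9.
Since Ka ≪ C₀, x ≈ √(Ka·C₀) = 3.36 × 10^-5 M.
pH = −log[H+] = −log(3.36 × 10^-5) = 4.47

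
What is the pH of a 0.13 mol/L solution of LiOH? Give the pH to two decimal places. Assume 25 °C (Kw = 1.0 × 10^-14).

pH = 13.11

LiOH is a strong base; [OH-] = 0.13 M.
pOH = -log(0.13) = 0.89
pH = 14.00 - 0.89 = 13.11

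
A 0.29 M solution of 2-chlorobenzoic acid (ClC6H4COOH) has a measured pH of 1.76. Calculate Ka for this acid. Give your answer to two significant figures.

[H+] = 10^(-1.76) = 1.74 × 10^-2 M
At equilibrium [HA] = 0.29 − 1.74 × 10^-2 = 2.73 × 10^-1 M
Ka = [H+][A-]/[HA] = (1.74 × 10^-2)² / 2.73 × 10^-1 = 1.1 × 10^-3

Ka = 1.1 × 10^-3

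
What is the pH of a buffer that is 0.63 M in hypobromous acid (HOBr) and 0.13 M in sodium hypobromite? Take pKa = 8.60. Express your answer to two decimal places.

Henderson–Hasselbalch: pH = pKa + log([OBr-]/[HOBr]) = 8.60 + log(0.13/0.63)
pH = 8.60 + (-0.685) = 7.91

pH = 7.91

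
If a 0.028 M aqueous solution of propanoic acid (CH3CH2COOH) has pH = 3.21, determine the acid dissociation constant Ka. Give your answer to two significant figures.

Ka = 1.4 × 10^-5

[H+] = 10^(-3.21) = 6.17 × 10^-4 M
At equilibrium [HA] = 0.028 − 6.17 × 10^-4 = 2.74 × 10^-2 M
Ka = [H+][A-]/[HA] = (6.17 × 10^-4)² / 2.74 × 10^-2 = 1.4 × 10^-5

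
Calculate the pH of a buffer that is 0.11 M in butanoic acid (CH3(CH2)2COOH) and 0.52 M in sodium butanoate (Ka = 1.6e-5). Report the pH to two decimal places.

pH = 5.47

pKa = −log(1.6 × 10^-5) = 4.796
pH = pKa + log([A⁻]/[HA]) = 4.796 + log(0.52/0.11)
pH = 4.796 + (+0.675) = 5.47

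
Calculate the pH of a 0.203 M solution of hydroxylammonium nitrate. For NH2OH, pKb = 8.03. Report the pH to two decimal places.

pH = 3.33

NH3OH+ is the conjugate acid of the weak base NH2OH.
Kb = 10^(−8.03) = 9.33 × 10^-9
Ka = Kw/Kb = 1.0×10^-14 / 9.33 × 10^-9 = 1.07 × 10^-6
Ka = [H+]²/(0.203 − [H+]) = 1.07 × 10^-6
Assume [H+] ≪ 0.203: [H+] ≈ √(1.07 × 10^-6 × 0.203) = 4.66 × 10^-4 M
([H+]/C₀ = 0.23% < 5%, so the approximation holds.)
pH = −log(4.66 × 10^-4) = 3.33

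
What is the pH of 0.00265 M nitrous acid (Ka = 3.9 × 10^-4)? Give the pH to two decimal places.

HNO2 ⇌ NO2- + H+
From the ICE table, Ka = [H+]²/(0.00265 − [H+]) = 3.9 × 10^-4.
[H+] is not negligible relative to C₀; solve [H+]² + 0.00039·[H+] − 1.03e-06 = 0.
[H+] = (−Ka + √(Ka² + 4·Ka·C₀))/2 = 8.40 × 10^-4 M
pH = −log[H+] = −log(8.40 × 10^-4) = 3.08

pH = 3.08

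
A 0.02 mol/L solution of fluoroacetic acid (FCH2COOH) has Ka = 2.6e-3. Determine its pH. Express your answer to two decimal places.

pH = 2.22

FCH2COOH ⇌ FCH2COO- + H+
From the ICE table, Ka = x²/(0.02 − x) = 2.6 × 10^-3.
x is not negligible relative to C₀; solve x² + 0.0026·x − 5.2e-05 = 0.
x = (−Ka + √(Ka² + 4·Ka·C₀))/2 = 6.03 × 10^-3 M
pH = −log[H+] = −log(6.03 × 10^-3) = 2.22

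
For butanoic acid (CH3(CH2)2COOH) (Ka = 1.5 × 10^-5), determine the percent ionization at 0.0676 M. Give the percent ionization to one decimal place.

CH3(CH2)2COOH ⇌ CH3(CH2)2COO- + H+; let x = [H+] at equilibrium.
x ≈ √(Ka·C₀) = √(1.5 × 10^-5 × 0.0676) = 1.01 × 10^-3 M
Fraction ionized = 1.01 × 10^-3 / 0.0676 = 0.0149 → 1.5%

1.5%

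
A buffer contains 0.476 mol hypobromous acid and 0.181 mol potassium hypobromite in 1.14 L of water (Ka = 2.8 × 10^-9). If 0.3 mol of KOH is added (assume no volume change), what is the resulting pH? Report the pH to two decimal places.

pH = 8.99

OH- converts HOBr to OBr-: HOBr → 0.176 mol, OBr- → 0.481 mol.
pKa = −log(2.8 × 10^-9) = 8.553
pH = pKa + log([A⁻]/[HA]) = 8.553 + log(0.481/0.176) = 8.553 +0.437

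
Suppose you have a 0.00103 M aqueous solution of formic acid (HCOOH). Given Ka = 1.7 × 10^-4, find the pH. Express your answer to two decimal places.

HCOOH ⇌ HCOO- + H+
Let x = [H+] at equilibrium. Ka = x²/(0.00103 − x).
Here C₀/Ka ≈ 6.06, so the small-x approximation fails. Use the quadratic:
x = [−0.00017 + √(0.00017² + 7e-07)]/2 = 3.42 × 10^-4 M
pH = −log[H+] = −log(3.42 × 10^-4) = 3.47

pH = 3.47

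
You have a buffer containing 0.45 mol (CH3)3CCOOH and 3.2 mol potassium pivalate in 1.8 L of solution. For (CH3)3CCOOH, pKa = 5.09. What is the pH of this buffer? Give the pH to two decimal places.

Using pH = pKa + log([base]/[acid]) with [base]/[acid] = 3.2/0.45:
pH = 5.09 + (+0.852) = 5.94

pH = 5.94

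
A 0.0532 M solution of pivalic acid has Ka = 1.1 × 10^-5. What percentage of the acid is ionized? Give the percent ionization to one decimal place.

1.4%

(CH3)3CCOOH ⇌ (CH3)3CCOO- + H+; let x = [H+] at equilibrium.
x ≈ √(Ka·C₀) = √(1.1 × 10^-5 × 0.0532) = 7.65 × 10^-4 M
Fraction ionized = 7.65 × 10^-4 / 0.0532 = 0.0144 → 1.4%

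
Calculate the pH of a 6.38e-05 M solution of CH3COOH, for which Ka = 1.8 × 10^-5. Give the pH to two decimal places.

pH = 4.58

CH3COOH ⇌ CH3COO- + H+
Ka = [H+]²/(6.38e-05 − [H+]) = 1.8 × 10^-5
The 5% rule fails; solving [H+]² + Ka·[H+] − Ka·C₀ = 0 exactly:
[H+] = [−1.8e-05 + √(1.8e-05² + 4.59e-09)]/2 = 2.61 × 10^-5 M
pH = −log[H+] = −log(2.61 × 10^-5) = 4.58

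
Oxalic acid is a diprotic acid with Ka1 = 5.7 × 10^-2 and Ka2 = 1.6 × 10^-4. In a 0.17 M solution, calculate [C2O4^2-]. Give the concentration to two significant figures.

First ionization gives [H+] ≈ [HC2O4-] = 7.40 × 10^-2 M.
Second step: Ka2 = [H+][C2O4^2-]/[HC2O4-] ≈ [C2O4^2-] (since [H+] ≈ [HC2O4-]).
So [C2O4^2-] ≈ Ka2.

1.6 × 10^-4 M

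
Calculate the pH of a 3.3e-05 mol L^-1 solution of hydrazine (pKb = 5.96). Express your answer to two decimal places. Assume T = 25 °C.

N2H4 + H2O ⇌ N2H5+ + OH-
Kb = 10^(−5.96) = 1.10 × 10^-6
Kb = [OH-]²/(3.3e-05 − [OH-]) = 1.10 × 10^-6
[OH-] is not negligible relative to C₀; solve [OH-]² + 1.1e-06·[OH-] − 3.63e-11 = 0.
[OH-] = [−1.1e-06 + √(1.1e-06² + 1.45e-10)]/2 = 5.50 × 10^-6 M
pOH = −log(5.50 × 10^-6) = 5.26; pH = 14.00 − 5.26 = 8.74

pH = 8.74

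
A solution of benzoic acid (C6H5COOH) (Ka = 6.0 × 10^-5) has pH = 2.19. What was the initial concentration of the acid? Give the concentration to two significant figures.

[H+] = 10^(-2.19) = 6.46 × 10^-3 M = x
Ka = x²/(C₀ − x) ⇒ C₀ = x + x²/Ka
C₀ = 6.46 × 10^-3 + (6.46 × 10^-3)²/(6.0 × 10^-5) = 7.02 × 10^-1 M

C₀ = 7.0 × 10^-1 M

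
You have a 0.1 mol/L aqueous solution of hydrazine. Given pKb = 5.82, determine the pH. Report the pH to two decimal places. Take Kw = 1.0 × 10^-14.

pH = 10.59

N2H4 + H2O ⇌ N2H5+ + OH-
Kb = 10^(−5.82) = 1.51 × 10^-6
Kb = [OH-]²/(0.1 − [OH-]) = 1.51 × 10^-6
Assume [OH-] ≪ 0.1: [OH-] ≈ √(1.51 × 10^-6 × 0.1) = 3.89 × 10^-4 M
pOH = −log(3.89 × 10^-4) = 3.41; pH = 14.00 − 3.41 = 10.59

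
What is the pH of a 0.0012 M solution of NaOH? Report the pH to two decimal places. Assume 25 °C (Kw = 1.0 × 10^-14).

NaOH is a strong base; [OH-] = 0.0012 M.
pOH = -log(0.0012) = 2.92
pH = 14.00 - 2.92 = 11.08

pH = 11.08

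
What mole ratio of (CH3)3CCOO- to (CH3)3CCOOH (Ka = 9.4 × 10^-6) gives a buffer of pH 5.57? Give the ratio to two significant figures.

pKa = -log(9.4 × 10^-6) = 5.027
pH = pKa + log(r) ⇒ log(r) = 5.57 − 5.027 = +0.543
r = [(CH3)3CCOO-]/[(CH3)3CCOOH] = 10^(+0.543) = 3.49

ratio = 3.5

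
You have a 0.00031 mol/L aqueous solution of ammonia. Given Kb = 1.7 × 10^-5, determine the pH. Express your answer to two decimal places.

NH3 + H2O ⇌ NH4+ + OH-
From the ICE table, Kb = [OH-]²/(0.00031 − [OH-]) = 1.7 × 10^-5.
Here C₀/Kb ≈ 18.2, so the small-[OH-] approximation fails. Use the quadratic:
[OH-] = [−1.7e-05 + √(1.7e-05² + 2.11e-08)]/2 = 6.46 × 10^-5 M
pOH = −log(6.46 × 10^-5) = 4.19; pH = 14.00 − 4.19 = 9.81

pH = 9.81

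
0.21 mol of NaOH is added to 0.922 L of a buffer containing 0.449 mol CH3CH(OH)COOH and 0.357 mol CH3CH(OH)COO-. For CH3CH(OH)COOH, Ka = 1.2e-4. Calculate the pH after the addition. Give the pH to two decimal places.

pH = 4.30

After neutralization: n(CH3CH(OH)COOH) = 0.239 mol, n(CH3CH(OH)COO-) = 0.567 mol.
pKa = −log(1.2 × 10^-4) = 3.921
pH = pKa + log(n_CH3CH(OH)COO-/n_CH3CH(OH)COOH) = 3.921 + log(0.567/0.239) = 3.921 + (+0.375)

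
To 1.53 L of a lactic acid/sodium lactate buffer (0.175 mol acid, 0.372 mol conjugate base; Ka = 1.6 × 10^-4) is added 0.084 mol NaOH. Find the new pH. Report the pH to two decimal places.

OH- converts CH3CH(OH)COOH to CH3CH(OH)COO-: CH3CH(OH)COOH → 0.091 mol, CH3CH(OH)COO- → 0.456 mol.
pKa = −log(1.6 × 10^-4) = 3.796
pH = pKa + log(n_CH3CH(OH)COO-/n_CH3CH(OH)COOH) = 3.796 + log(0.456/0.091) = 3.796 + (+0.700)

pH = 4.50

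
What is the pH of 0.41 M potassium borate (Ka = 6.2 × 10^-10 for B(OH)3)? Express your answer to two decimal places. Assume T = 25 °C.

B(OH)4- is the conjugate base of the weak acid B(OH)3.
Kb = Kw/Ka = 1.0×10^-14 / 6.2 × 10^-10 = 1.61 × 10^-5
Kb = [OH-]²/(0.41 − [OH-]) = 1.61 × 10^-5
Neglecting [OH-] in the denominator: [OH-] = √(1.61 × 10^-5 × 0.41) = 2.57 × 10^-3 M
Check: 0.63% ionized — well under 5%, approximation valid.
pOH = 2.59, so pH = 14.00 − pOH = 11.41

pH = 11.41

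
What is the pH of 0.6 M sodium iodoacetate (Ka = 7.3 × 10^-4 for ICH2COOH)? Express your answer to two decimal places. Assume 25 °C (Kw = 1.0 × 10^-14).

pH = 8.46

ICH2COO- is the conjugate base of the weak acid ICH2COOH.
Kb = Kw/Ka = 1.0×10^-14 / 7.3 × 10^-4 = 1.37 × 10^-11
Kb = [OH-]²/(0.6 − [OH-]) = 1.37 × 10^-11
Since Kb ≪ C₀, [OH-] ≈ √(Kb·C₀) = 2.87 × 10^-6 M.
([OH-]/C₀ = 0.00048% < 5%, so the approximation holds.)
pOH = −log(2.87 × 10^-6) = 5.54; pH = 14.00 − 5.54 = 8.46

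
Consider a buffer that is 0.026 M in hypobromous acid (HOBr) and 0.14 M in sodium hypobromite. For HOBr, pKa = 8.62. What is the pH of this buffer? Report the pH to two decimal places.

Using pH = pKa + log([base]/[acid]) with [base]/[acid] = 0.14/0.026:
pH = 8.62 + (+0.731) = 9.35

pH = 9.35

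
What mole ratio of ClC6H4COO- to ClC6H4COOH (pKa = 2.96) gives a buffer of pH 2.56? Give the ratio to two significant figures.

ratio = 0.40

pH = pKa + log(r) ⇒ log(r) = 2.56 − 2.96 = -0.40
r = [ClC6H4COO-]/[ClC6H4COOH] = 10^(-0.40) = 0.398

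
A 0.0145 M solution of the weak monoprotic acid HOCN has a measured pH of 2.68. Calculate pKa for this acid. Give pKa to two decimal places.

[H+] = 10^(-2.68) = 2.09 × 10^-3 M
At equilibrium [HA] = 0.0145 − 2.09 × 10^-3 = 1.24 × 10^-2 M
Ka = [H+][A-]/[HA] = (2.09 × 10^-3)² / 1.24 × 10^-2 = 3.52 × 10^-4
pKa = -log(3.52 × 10^-4) = 3.45

pKa = 3.45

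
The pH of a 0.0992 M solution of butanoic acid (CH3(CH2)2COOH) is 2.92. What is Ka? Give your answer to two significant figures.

Ka = 1.5 × 10^-5

[H+] = 10^(-2.92) = 1.20 × 10^-3 M
At equilibrium [HA] = 0.0992 − 1.20 × 10^-3 = 9.80 × 10^-2 M
Ka = [H+][A-]/[HA] = (1.20 × 10^-3)² / 9.80 × 10^-2 = 1.5 × 10^-5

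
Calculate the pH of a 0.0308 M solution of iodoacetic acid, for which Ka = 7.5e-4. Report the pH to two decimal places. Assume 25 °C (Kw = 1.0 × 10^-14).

pH = 2.35

ICH2COOH ⇌ ICH2COO- + H+
Ka = [H+]²/(0.0308 − [H+]) = 7.5 × 10^-4
[H+] is not negligible relative to C₀; solve [H+]² + 0.00075·[H+] − 2.31e-05 = 0.
[H+] = (−Ka + √(Ka² + 4·Ka·C₀))/2 = 4.45 × 10^-3 M
pH = −log(4.45 × 10^-3) = 2.35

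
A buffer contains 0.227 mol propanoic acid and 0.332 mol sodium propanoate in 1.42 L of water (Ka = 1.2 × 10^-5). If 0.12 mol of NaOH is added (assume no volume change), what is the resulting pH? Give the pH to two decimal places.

OH- converts CH3CH2COOH to CH3CH2COO-: CH3CH2COOH → 0.107 mol, CH3CH2COO- → 0.452 mol.
pKa = −log(1.2 × 10^-5) = 4.921
pH = pKa + log([A⁻]/[HA]) = 4.921 + log(0.452/0.107) = 4.921 +0.626

pH = 5.55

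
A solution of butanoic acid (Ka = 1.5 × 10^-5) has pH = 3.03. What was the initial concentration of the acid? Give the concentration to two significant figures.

C₀ = 5.9 × 10^-2 M

[H+] = 10^(-3.03) = 9.33 × 10^-4 M = x
Ka = x²/(C₀ − x) ⇒ C₀ = x + x²/Ka
C₀ = 9.33 × 10^-4 + (9.33 × 10^-4)²/(1.5 × 10^-5) = 5.90 × 10^-2 M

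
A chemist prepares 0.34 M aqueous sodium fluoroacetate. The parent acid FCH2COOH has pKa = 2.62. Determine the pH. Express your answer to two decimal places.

FCH2COO- is the conjugate base of the weak acid FCH2COOH.
Ka = 10^(−2.62) = 2.40 × 10^-3
Kb = Kw/Ka = 1.0×10^-14 / 2.40 × 10^-3 = 4.17 × 10^-12
Kb = x²/(0.34 − x) = 4.17 × 10^-12
Neglecting x in the denominator: x = √(4.17 × 10^-12 × 0.34) = 1.19 × 10^-6 M
(x/C₀ = 0.00035% < 5%, so the approximation holds.)
pOH = −log(1.19 × 10^-6) = 5.92; pH = 14.00 − 5.92 = 8.08

pH = 8.08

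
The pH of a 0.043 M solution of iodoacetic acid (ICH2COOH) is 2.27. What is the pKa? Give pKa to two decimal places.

[H+] = 10^(-2.27) = 5.37 × 10^-3 M
At equilibrium [HA] = 0.043 − 5.37 × 10^-3 = 3.76 × 10^-2 M
Ka = [H+][A-]/[HA] = (5.37 × 10^-3)² / 3.76 × 10^-2 = 7.67 × 10^-4
pKa = -log(7.67 × 10^-4) = 3.12

pKa = 3.12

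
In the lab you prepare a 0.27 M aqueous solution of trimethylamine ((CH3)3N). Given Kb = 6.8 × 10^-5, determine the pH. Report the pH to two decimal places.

(CH3)3N + H2O ⇌ (CH3)3NH+ + OH-
From the ICE table, Kb = [OH-]²/(0.27 − [OH-]) = 6.8 × 10^-5.
Since Kb ≪ C₀, [OH-] ≈ √(Kb·C₀) = 4.28 × 10^-3 M.
Check: 1.6% ionized — well under 5%, approximation valid.
pOH = −log(4.28 × 10^-3) = 2.37; pH = 14.00 − 2.37 = 11.63

pH = 11.63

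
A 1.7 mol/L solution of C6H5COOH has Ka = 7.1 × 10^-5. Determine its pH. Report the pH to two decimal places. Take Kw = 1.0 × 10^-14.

C6H5COOH ⇌ C6H5COO- + H+
Let x = [H+] at equilibrium. Ka = x²/(1.7 − x).
Neglecting x in the denominator: x = √(7.1 × 10^-5 × 1.7) = 1.10 × 10^-2 M
pH = −log[H+] = −log(1.10 × 10^-2) = 1.96

pH = 1.96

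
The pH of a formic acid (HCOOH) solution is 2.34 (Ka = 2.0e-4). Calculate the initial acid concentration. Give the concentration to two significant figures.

C₀ = 1.1 × 10^-1 M

[H+] = 10^(-2.34) = 4.57 × 10^-3 M = x
Ka = x²/(C₀ − x) ⇒ C₀ = x + x²/Ka
C₀ = 4.57 × 10^-3 + (4.57 × 10^-3)²/(2.0 × 10^-4) = 1.09 × 10^-1 M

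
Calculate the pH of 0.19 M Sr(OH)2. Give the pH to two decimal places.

Sr(OH)2 is a strong base (each formula unit releases 2 OH-); [OH-] = 0.38 M.
pOH = -log(0.38) = 0.42
pH = 14.00 - 0.42 = 13.58

pH = 13.58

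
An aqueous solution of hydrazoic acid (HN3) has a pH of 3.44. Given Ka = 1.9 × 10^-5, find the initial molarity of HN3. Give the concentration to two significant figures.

C₀ = 7.3 × 10^-3 M

[H+] = 10^(-3.44) = 3.63 × 10^-4 M = x
Ka = x²/(C₀ − x) ⇒ C₀ = x + x²/Ka
C₀ = 3.63 × 10^-4 + (3.63 × 10^-4)²/(1.9 × 10^-5) = 7.30 × 10^-3 M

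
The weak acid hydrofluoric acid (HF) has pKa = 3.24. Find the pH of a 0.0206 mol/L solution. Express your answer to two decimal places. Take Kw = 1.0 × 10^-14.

HF ⇌ F- + H+
Ka = 10^(−3.24) = 5.75 × 10^-4
From the ICE table, Ka = [H+]²/(0.0206 − [H+]) = 5.75 × 10^-4.
[H+] is not negligible relative to C₀; solve [H+]² + 0.000575·[H+] − 1.18e-05 = 0.
[H+] = [−0.000575 + √(0.000575² + 4.74e-05)]/2 = 3.17 × 10^-3 M
pH = −log[H+] = −log(3.17 × 10^-3) = 2.50

pH = 2.50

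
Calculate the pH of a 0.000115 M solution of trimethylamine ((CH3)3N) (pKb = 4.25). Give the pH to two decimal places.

pH = 9.76

(CH3)3N + H2O ⇌ (CH3)3NH+ + OH-
Kb = 10^(−4.25) = 5.62 × 10^-5
Kb = x²/(0.000115 − x) = 5.62 × 10^-5
x is not negligible relative to C₀; solve x² + 5.62e-05·x − 6.46e-09 = 0.
x = [−5.62e-05 + √(5.62e-05² + 2.59e-08)]/2 = 5.71 × 10^-5 M
pOH = 4.24, so pH = 14.00 − pOH = 9.76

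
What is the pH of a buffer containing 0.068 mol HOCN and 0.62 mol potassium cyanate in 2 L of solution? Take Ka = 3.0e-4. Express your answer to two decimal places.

pH = 4.48

pKa = −log(3.0 × 10^-4) = 3.523
Using pH = pKa + log([base]/[acid]) with [base]/[acid] = 0.62/0.068:
pH = 3.523 + (+0.960) = 4.48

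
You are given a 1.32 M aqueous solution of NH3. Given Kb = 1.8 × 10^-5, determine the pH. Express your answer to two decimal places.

pH = 11.69

NH3 + H2O ⇌ NH4+ + OH-
From the ICE table, Kb = x²/(1.32 − x) = 1.8 × 10^-5.
Neglecting x in the denominator: x = √(1.8 × 10^-5 × 1.32) = 4.87 × 10^-3 M
(x/C₀ = 0.37% < 5%, so the approximation holds.)
pOH = −log(4.87 × 10^-3) = 2.31; pH = 14.00 − 2.31 = 11.69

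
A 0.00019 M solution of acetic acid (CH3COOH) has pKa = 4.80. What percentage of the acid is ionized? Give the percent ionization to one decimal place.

CH3COOH ⇌ CH3COO- + H+; let x = [H+] at equilibrium.
Ka = 10^(−4.80) = 1.58 × 10^-5
Ka = x²/(C₀ − x); solving the quadratic gives x = 4.75 × 10^-5 M.
% ionization = x/C₀ × 100% = 4.75 × 10^-5/0.00019 × 100% = 25.0%

25.0%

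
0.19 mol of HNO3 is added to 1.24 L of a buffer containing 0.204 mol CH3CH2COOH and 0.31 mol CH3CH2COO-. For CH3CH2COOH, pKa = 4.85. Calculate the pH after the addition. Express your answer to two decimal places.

After neutralization: n(CH3CH2COOH) = 0.394 mol, n(CH3CH2COO-) = 0.12 mol.
pH = pKa + log([A⁻]/[HA]) = 4.85 + log(0.12/0.394) = 4.85 -0.516

pH = 4.33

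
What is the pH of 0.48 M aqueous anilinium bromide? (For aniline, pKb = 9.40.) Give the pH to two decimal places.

C6H5NH3+ is the conjugate acid of the weak base C6H5NH2.
Kb = 10^(−9.40) = 3.98 × 10^-10
Ka = Kw/Kb = 1.0×10^-14 / 3.98 × 10^-10 = 2.51 × 10^-5
Let x = [H+] at equilibrium. Ka = x²/(0.48 − x).
Neglecting x in the denominator: x = √(2.51 × 10^-5 × 0.48) = 3.47 × 10^-3 M
(x/C₀ = 0.72% < 5%, so the approximation holds.)
pH = −log[H+] = −log(3.47 × 10^-3) = 2.46

pH = 2.46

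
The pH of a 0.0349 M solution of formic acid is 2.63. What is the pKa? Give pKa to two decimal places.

pKa = 3.77

[H+] = 10^(-2.63) = 2.34 × 10^-3 M
At equilibrium [HA] = 0.0349 − 2.34 × 10^-3 = 3.26 × 10^-2 M
Ka = [H+][A-]/[HA] = (2.34 × 10^-3)² / 3.26 × 10^-2 = 1.68 × 10^-4
pKa = -log(1.68 × 10^-4) = 3.77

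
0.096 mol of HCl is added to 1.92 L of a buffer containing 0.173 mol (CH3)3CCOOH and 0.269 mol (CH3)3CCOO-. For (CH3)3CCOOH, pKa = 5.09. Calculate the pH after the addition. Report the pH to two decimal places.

pH = 4.90

Added H+ converts (CH3)3CCOO- to (CH3)3CCOOH: (CH3)3CCOOH → 0.269 mol, (CH3)3CCOO- → 0.173 mol.
pH = pKa + log(n_(CH3)3CCOO-/n_(CH3)3CCOOH) = 5.09 + log(0.173/0.269) = 5.09 + (-0.192)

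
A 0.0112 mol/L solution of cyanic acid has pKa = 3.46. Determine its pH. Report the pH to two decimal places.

pH = 2.74

HOCN ⇌ OCN- + H+
Ka = 10^(−3.46) = 3.47 × 10^-4
Ka = [H+]²/(0.0112 − [H+]) = 3.47 × 10^-4
Here C₀/Ka ≈ 32.3, so the small-[H+] approximation fails. Use the quadratic:
[H+] = [−0.000347 + √(0.000347² + 1.55e-05)]/2 = 1.81 × 10^-3 M
pH = −log(1.81 × 10^-3) = 2.74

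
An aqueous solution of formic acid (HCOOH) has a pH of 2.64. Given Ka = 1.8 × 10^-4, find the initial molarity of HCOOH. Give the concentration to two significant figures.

C₀ = 3.1 × 10^-2 M

[H+] = 10^(-2.64) = 2.29 × 10^-3 M = x
Ka = x²/(C₀ − x) ⇒ C₀ = x + x²/Ka
C₀ = 2.29 × 10^-3 + (2.29 × 10^-3)²/(1.8 × 10^-4) = 3.14 × 10^-2 M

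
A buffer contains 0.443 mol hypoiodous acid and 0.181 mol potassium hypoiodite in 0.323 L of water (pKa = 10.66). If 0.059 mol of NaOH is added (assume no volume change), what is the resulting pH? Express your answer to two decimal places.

pH = 10.46

OH- converts HOI to OI-: HOI → 0.384 mol, OI- → 0.24 mol.
pH = pKa + log([A⁻]/[HA]) = 10.66 + log(0.24/0.384) = 10.66 -0.204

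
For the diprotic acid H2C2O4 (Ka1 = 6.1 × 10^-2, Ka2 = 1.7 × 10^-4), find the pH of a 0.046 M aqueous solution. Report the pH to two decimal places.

pH = 1.51

Since Ka1 ≫ Ka2, the first ionization dominates [H+].
Ka1 = x²/(0.046 − x) = 6.1 × 10^-2
Solving the quadratic: x = (−Ka1 + √(Ka1² + 4·Ka1·C₀))/2 = 3.06 × 10^-2 M
pH = −log(3.06 × 10^-2) = 1.51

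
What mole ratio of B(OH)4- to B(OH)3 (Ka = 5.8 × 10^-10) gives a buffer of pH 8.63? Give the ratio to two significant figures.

ratio = 0.25

pKa = -log(5.8 × 10^-10) = 9.237
pH = pKa + log(r) ⇒ log(r) = 8.63 − 9.237 = -0.607
r = [B(OH)4-]/[B(OH)3] = 10^(-0.607) = 0.247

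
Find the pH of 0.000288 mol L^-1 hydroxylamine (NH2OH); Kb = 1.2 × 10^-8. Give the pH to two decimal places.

NH2OH + H2O ⇌ NH3OH+ + OH-
From the ICE table, Kb = [OH-]²/(0.000288 − [OH-]) = 1.2 × 10^-8.
Since Kb ≪ C₀, [OH-] ≈ √(Kb·C₀) = 1.86 × 10^-6 M.
([OH-]/C₀ = 0.65% < 5%, so the approximation holds.)
pOH = −log(1.86 × 10^-6) = 5.73; pH = 14.00 − 5.73 = 8.27

pH = 8.27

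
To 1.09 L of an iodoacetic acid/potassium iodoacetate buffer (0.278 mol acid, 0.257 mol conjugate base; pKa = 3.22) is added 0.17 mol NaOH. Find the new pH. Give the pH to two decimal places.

pH = 3.82

OH- converts ICH2COOH to ICH2COO-: ICH2COOH → 0.108 mol, ICH2COO- → 0.427 mol.
pH = pKa + log(n_ICH2COO-/n_ICH2COOH) = 3.22 + log(0.427/0.108) = 3.22 + (+0.597)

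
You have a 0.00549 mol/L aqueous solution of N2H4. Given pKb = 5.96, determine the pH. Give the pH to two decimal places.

N2H4 + H2O ⇌ N2H5+ + OH-
Kb = 10^(−5.96) = 1.10 × 10^-6
From the ICE table, Kb = [OH-]²/(0.00549 − [OH-]) = 1.10 × 10^-6.
Since Kb ≪ C₀, [OH-] ≈ √(Kb·C₀) = 7.77 × 10^-5 M.
pOH = 4.11, so pH = 14.00 − pOH = 9.89

pH = 9.89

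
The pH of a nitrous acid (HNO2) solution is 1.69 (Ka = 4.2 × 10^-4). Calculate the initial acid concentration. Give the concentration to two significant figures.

[H+] = 10^(-1.69) = 2.04 × 10^-2 M = x
Ka = x²/(C₀ − x) ⇒ C₀ = x + x²/Ka
C₀ = 2.04 × 10^-2 + (2.04 × 10^-2)²/(4.2 × 10^-4) = 1.01 M

C₀ = 1.0 M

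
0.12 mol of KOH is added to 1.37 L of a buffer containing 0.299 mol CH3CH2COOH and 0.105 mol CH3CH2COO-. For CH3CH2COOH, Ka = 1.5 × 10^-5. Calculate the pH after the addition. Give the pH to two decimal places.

OH- converts CH3CH2COOH to CH3CH2COO-: CH3CH2COOH → 0.179 mol, CH3CH2COO- → 0.225 mol.
pKa = −log(1.5 × 10^-5) = 4.824
pH = pKa + log([A⁻]/[HA]) = 4.824 + log(0.225/0.179) = 4.824 +0.099

pH = 4.92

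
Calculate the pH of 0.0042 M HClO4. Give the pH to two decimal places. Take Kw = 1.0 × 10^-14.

HClO4 is a strong acid and dissociates completely, so [H+] = 0.0042 M.
pH = -log(0.0042) = 2.38

pH = 2.38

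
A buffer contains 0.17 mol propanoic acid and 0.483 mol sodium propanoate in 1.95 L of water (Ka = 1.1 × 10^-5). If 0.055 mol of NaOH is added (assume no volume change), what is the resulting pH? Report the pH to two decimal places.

After neutralization: n(CH3CH2COOH) = 0.115 mol, n(CH3CH2COO-) = 0.538 mol.
pKa = −log(1.1 × 10^-5) = 4.959
pH = pKa + log([A⁻]/[HA]) = 4.959 + log(0.538/0.115) = 4.959 +0.670

pH = 5.63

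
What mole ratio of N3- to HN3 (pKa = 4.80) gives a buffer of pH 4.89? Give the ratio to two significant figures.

ratio = 1.2

pH = pKa + log(r) ⇒ log(r) = 4.89 − 4.80 = +0.09
r = [N3-]/[HN3] = 10^(+0.09) = 1.23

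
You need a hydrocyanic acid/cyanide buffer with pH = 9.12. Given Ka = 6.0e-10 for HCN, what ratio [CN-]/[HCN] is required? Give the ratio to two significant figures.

ratio = 0.79

pKa = -log(6.0 × 10^-10) = 9.222
pH = pKa + log(r) ⇒ log(r) = 9.12 − 9.222 = -0.102
r = [CN-]/[HCN] = 10^(-0.102) = 0.791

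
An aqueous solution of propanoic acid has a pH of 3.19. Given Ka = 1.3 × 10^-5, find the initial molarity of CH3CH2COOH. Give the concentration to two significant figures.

[H+] = 10^(-3.19) = 6.46 × 10^-4 M = x
Ka = x²/(C₀ − x) ⇒ C₀ = x + x²/Ka
C₀ = 6.46 × 10^-4 + (6.46 × 10^-4)²/(1.3 × 10^-5) = 3.27 × 10^-2 M

C₀ = 3.3 × 10^-2 M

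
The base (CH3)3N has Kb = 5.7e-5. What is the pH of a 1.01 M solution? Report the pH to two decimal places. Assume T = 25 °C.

pH = 11.88

(CH3)3N + H2O ⇌ (CH3)3NH+ + OH-
Kb = x²/(1.01 − x) = 5.7 × 10^-5
Assume x ≪ 1.01: x ≈ √(5.7 × 10^-5 × 1.01) = 7.59 × 10^-3 M
Check: 0.75% ionized — well under 5%, approximation valid.
pOH = −log(7.59 × 10^-3) = 2.12; pH = 14.00 − 2.12 = 11.88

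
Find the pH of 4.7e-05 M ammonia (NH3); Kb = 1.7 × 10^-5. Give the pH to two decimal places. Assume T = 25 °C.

NH3 + H2O ⇌ NH4+ + OH-
Kb = x²/(4.7e-05 − x) = 1.7 × 10^-5
Here C₀/Kb ≈ 2.76, so the small-x approximation fails. Use the quadratic:
x = (−Kb + √(Kb² + 4·Kb·C₀))/2 = 2.10 × 10^-5 M
pOH = −log(2.10 × 10^-5) = 4.68; pH = 14.00 − 4.68 = 9.32

pH = 9.32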